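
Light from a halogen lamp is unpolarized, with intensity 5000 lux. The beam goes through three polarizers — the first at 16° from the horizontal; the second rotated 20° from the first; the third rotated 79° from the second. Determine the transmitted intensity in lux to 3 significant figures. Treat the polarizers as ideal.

Unpolarized light through the first polarizer → I₁ = 5000 lux/2 = 2500 lux, polarized at 16°.
I₂ = I₁ · cos²(20°) = 2500 · 0.883 = 2208 lux.
I₃ = I₂ · cos²(79°) = 2208 · 0.03641 = 80.37 lux.

I ≈ 80.4 lux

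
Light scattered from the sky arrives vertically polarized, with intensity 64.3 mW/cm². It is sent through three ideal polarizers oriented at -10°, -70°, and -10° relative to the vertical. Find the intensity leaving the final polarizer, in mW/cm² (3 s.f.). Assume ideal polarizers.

By Malus's law, I₁ = 64.3 mW/cm² · cos²(10°) = 62.36 mW/cm².
I₂ = I₁ · cos²(60°) = 62.36 · 0.25 = 15.59 mW/cm².
I₃ = I₂ · cos²(60°) = 15.59 · 0.25 = 3.898 mW/cm².

I ≈ 3.90 mW/cm²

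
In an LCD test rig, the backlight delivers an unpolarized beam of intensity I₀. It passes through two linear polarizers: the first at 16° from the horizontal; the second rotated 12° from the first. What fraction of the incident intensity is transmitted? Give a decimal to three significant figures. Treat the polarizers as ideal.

≈ 0.478 I₀

Unpolarized light through the first polarizer → I₁ = ½ I₀, now polarized at 16°.
I₂ = I₁ cos²(12°) = 0.5 · 0.9568 I₀ = 0.4784 I₀.
Transmitted fraction = 0.4784.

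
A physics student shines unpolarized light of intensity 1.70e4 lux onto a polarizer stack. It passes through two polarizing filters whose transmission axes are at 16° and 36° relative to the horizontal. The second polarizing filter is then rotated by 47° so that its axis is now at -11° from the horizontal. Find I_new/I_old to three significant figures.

I_new/I_old ≈ 0.899

Before rotation:
Unpolarized light through the first polarizer → I₁ = ½ I₀, now polarized at 16°.
I₂ = I₁ cos²(36° − 16°) = 0.5 I₀ · cos²(20°) = 0.4415 I₀.
After rotation:
Unpolarized light through the first polarizer → I₁ = ½ I₀, now polarized at 16°.
I₂ = I₁ cos²(-11° − 16°) = 0.5 I₀ · cos²(27°) = 0.3969 I₀.
Ratio = 0.3969 / 0.4415 = 0.8991.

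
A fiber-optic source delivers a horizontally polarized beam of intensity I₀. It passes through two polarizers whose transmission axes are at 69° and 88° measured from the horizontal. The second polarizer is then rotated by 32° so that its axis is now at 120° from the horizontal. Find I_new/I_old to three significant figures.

I_new/I_old ≈ 0.443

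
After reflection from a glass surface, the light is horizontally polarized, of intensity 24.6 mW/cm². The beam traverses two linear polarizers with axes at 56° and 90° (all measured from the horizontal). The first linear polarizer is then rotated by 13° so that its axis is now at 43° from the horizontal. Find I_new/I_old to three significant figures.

I_new/I_old ≈ 1.16

Before rotation:
I₁ = I₀ cos²(56° − 0°) = I₀ cos²(56°) = 0.3127 I₀.
I₂ = I₁ cos²(90° − 56°) = 0.3127 I₀ · cos²(34°) = 0.2149 I₀.
After rotation:
I₁ = I₀ cos²(43° − 0°) = I₀ cos²(43°) = 0.5349 I₀.
I₂ = I₁ cos²(90° − 43°) = 0.5349 I₀ · cos²(47°) = 0.2488 I₀.
Ratio = 0.2488 / 0.2149 = 1.158.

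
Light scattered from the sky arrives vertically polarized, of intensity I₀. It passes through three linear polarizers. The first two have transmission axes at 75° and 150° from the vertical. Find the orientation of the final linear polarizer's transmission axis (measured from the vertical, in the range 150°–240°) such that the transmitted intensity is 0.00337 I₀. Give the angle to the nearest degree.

I₁ = I₀ cos²(75° − 0°) = I₀ cos²(75°) = 0.06699 I₀.
I₂ = I₁ cos²(150° − 75°) = 0.06699 I₀ · cos²(75°) = 0.004487 I₀.
Need I₃/I₀ = 0.00337, so cos²(θ − 150°) = 0.00337 / 0.004487 = 0.751.
θ − 150° = arccos(√0.751) = 29.9°, giving θ ≈ 150 + 29.9 = 179.9°.

θ ≈ 180°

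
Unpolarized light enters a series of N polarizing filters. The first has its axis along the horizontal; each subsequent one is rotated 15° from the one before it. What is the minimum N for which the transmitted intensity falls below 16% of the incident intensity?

N = 18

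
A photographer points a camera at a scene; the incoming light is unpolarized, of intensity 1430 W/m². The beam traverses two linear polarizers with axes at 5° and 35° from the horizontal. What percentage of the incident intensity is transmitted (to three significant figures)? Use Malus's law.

≈ 37.5%

Unpolarized light through the first polarizer → I₁ = 1430 W/m²/2 = 715 W/m², polarized at 5°.
I₂ = I₁ · cos²(30°) = 715 · 0.75 = 536.3 W/m².
That is 37.5% of the incident intensity.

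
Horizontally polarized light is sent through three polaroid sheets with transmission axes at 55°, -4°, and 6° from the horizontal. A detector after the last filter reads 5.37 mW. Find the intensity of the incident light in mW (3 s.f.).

I₀ ≈ 63.4 mW

By Malus's law, I₁ = I₀ cos²(55° − 0°) = I₀ cos²(55°) = 0.329 I₀.
I₂ = I₁ cos²(-4° − 55°) = 0.329 I₀ · cos²(59°) = 0.08727 I₀.
I₃ = I₂ cos²(6° + 4°) = 0.08727 I₀ · cos²(10°) = 0.08464 I₀.
So 5.37 mW = 0.08464 I₀, giving I₀ = 5.37/0.08464 = 63.45 mW.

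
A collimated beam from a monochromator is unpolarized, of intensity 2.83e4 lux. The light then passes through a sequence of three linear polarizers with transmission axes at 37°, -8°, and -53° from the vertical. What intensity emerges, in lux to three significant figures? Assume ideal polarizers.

Unpolarized light through the first polarizer → I₁ = 2.83e4 lux/2 = 1.415e+04 lux, polarized at 37°.
I₂ = I₁ · cos²(45°) = 1.415e+04 · 0.5 = 7075 lux.
I₃ = I₂ · cos²(45°) = 7075 · 0.5 = 3538 lux.

I ≈ 3540 lux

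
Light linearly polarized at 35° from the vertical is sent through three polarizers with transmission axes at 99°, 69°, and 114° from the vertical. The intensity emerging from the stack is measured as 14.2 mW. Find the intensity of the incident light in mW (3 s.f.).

I₀ ≈ 197 mW

By Malus's law, I₁ = I₀ cos²(99° − 35°) = I₀ cos²(64°) = 0.1922 I₀.
I₂ = I₁ cos²(69° − 99°) = 0.1922 I₀ · cos²(30°) = 0.1441 I₀.
I₃ = I₂ cos²(114° − 69°) = 0.1441 I₀ · cos²(45°) = 0.07206 I₀.
So 14.2 mW = 0.07206 I₀, giving I₀ = 14.2/0.07206 = 197 mW.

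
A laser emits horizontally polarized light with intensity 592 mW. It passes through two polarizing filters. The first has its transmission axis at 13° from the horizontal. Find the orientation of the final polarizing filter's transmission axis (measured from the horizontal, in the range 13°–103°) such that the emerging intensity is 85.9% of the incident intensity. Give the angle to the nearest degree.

θ ≈ 31°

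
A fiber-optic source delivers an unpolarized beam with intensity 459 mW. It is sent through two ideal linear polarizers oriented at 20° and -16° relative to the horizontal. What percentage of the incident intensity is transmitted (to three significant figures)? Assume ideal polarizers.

≈ 32.7%

Unpolarized light through the first polarizer → I₁ = 459 mW/2 = 229.5 mW, polarized at 20°.
I₂ = I₁ · cos²(36°) = 229.5 · 0.6545 = 150.2 mW.
That is 32.73% of the incident intensity.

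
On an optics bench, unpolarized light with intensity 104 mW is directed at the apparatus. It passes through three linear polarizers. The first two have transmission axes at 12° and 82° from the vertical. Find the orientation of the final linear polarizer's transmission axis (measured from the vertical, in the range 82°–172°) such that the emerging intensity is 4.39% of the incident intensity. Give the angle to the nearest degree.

θ ≈ 112°

Unpolarized light through the first polarizer → I₁ = ½ I₀, now polarized at 12°.
I₂ = I₁ cos²(82° − 12°) = 0.5 I₀ · cos²(70°) = 0.05849 I₀.
Need I₃/I₀ = 0.0439, so cos²(θ − 82°) = 0.0439 / 0.05849 = 0.7506.
θ − 82° = arccos(√0.7506) = 30.0°, giving θ ≈ 82 + 30.0 = 112.0°.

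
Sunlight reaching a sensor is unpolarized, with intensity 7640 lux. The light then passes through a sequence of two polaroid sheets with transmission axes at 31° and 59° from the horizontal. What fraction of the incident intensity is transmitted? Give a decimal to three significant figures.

Unpolarized light through the first polarizer → I₁ = 7640 lux/2 = 3820 lux, polarized at 31°.
I₂ = I₁ · cos²(28°) = 3820 · 0.7796 = 2978 lux.
Transmitted fraction = 0.3898.

I/I₀ ≈ 0.390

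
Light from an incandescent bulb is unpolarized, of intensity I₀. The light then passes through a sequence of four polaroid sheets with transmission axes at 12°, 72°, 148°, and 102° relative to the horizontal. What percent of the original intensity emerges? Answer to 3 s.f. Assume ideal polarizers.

Unpolarized light through the first polarizer → I₁ = ½ I₀, now polarized at 12°.
I₂ = I₁ cos²(72° − 12°) = 0.5 I₀ · cos²(60°) = 0.125 I₀.
I₃ = I₂ cos²(148° − 72°) = 0.125 I₀ · cos²(76°) = 0.007316 I₀.
I₄ = I₃ cos²(102° − 148°) = 0.007316 I₀ · cos²(46°) = 0.00353 I₀.
That is 0.353% of the incident intensity.

≈ 0.353%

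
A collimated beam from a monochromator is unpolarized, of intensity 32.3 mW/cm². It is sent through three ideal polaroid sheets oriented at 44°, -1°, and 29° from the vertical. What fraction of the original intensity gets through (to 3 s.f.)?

Unpolarized light through the first polarizer → I₁ = 32.3 mW/cm²/2 = 16.15 mW/cm², polarized at 44°.
I₂ = I₁ · cos²(45°) = 16.15 · 0.5 = 8.075 mW/cm².
I₃ = I₂ · cos²(30°) = 8.075 · 0.75 = 6.056 mW/cm².
Transmitted fraction = 0.1875.

I/I₀ ≈ 0.188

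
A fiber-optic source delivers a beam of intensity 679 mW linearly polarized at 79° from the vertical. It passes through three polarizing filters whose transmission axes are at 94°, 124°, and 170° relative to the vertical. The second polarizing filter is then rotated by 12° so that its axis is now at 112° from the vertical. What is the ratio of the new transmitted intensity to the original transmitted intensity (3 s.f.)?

Before rotation:
I₁ = I₀ cos²(94° − 79°) = I₀ cos²(15°) = 0.933 I₀.
I₂ = I₁ cos²(124° − 94°) = 0.933 I₀ · cos²(30°) = 0.6998 I₀.
I₃ = I₂ cos²(170° − 124°) = 0.6998 I₀ · cos²(46°) = 0.3377 I₀.
After rotation:
I₁ = I₀ cos²(94° − 79°) = I₀ cos²(15°) = 0.933 I₀.
I₂ = I₁ cos²(112° − 94°) = 0.933 I₀ · cos²(18°) = 0.8439 I₀.
I₃ = I₂ cos²(170° − 112°) = 0.8439 I₀ · cos²(58°) = 0.237 I₀.
Ratio = 0.237 / 0.3377 = 0.7018.

I_new/I_old ≈ 0.702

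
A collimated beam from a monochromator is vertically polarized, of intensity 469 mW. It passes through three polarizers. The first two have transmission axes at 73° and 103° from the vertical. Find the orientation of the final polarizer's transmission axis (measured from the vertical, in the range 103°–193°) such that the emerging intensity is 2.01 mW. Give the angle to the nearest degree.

I₁ = I₀ cos²(73° − 0°) = I₀ cos²(73°) = 0.08548 I₀.
I₂ = I₁ cos²(103° − 73°) = 0.08548 I₀ · cos²(30°) = 0.06411 I₀.
Target fraction: 2.01 / 469 mW = 0.004286 of I₀.
Need I₃/I₀ = 0.004286, so cos²(θ − 103°) = 0.004286 / 0.06411 = 0.06685.
θ − 103° = arccos(√0.06685) = 75.0°, giving θ ≈ 103 + 75.0 = 178.0°.

θ ≈ 178°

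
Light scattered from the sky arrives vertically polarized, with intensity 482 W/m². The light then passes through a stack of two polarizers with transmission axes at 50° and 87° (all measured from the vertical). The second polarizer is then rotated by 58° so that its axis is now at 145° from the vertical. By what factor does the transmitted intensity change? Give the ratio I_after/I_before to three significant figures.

Before rotation:
By Malus's law, I₁ = I₀ cos²(50° − 0°) = I₀ cos²(50°) = 0.4132 I₀.
I₂ = I₁ cos²(87° − 50°) = 0.4132 I₀ · cos²(37°) = 0.2635 I₀.
After rotation:
I₁ = I₀ cos²(50° − 0°) = I₀ cos²(50°) = 0.4132 I₀.
Angle between axes 1 and 2: 85°. I₂ = 0.4132 I₀ · cos²(85°) = 0.003139 I₀.
Ratio = 0.003139 / 0.2635 = 0.01191.

I_new/I_old ≈ 0.0119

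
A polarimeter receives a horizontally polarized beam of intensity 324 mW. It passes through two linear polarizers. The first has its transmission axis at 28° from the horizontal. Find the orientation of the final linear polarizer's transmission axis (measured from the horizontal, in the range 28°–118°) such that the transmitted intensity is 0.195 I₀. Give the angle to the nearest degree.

θ ≈ 88°

I₁ = I₀ cos²(28° − 0°) = I₀ cos²(28°) = 0.7796 I₀.
Need I₂/I₀ = 0.195, so cos²(θ − 28°) = 0.195 / 0.7796 = 0.2501.
θ − 28° = arccos(√0.2501) = 60.0°, giving θ ≈ 28 + 60.0 = 88.0°.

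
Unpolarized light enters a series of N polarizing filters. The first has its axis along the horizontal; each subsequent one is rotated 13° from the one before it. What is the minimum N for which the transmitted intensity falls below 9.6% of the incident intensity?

First polarizer halves the unpolarized light: factor 1/2.
Each further stage multiplies by cos²(13°) = 0.9494.
After N polarizers: T = 0.5·0.9494^(N−1). Require T < 0.096 ⇒ N−1 > ln(0.096/0.5)/ln(0.9494) = 31.78, so N−1 ≥ 32 and N = 33.
Check: N=33 gives T = 0.09491 < 0.096; N=32 gives T = 0.09997.

N = 33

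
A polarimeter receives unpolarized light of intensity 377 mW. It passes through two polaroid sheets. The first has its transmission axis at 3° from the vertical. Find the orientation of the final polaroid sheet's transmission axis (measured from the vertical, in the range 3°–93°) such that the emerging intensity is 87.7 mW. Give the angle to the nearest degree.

Unpolarized light through the first polarizer → I₁ = ½ I₀, now polarized at 3°.
Target fraction: 87.7 / 377 mW = 0.2326 of I₀.
Need I₂/I₀ = 0.2326, so cos²(θ − 3°) = 0.2326 / 0.5 = 0.4653.
θ − 3° = arccos(√0.4653) = 47.0°, giving θ ≈ 3 + 47.0 = 50.0°.

θ ≈ 50°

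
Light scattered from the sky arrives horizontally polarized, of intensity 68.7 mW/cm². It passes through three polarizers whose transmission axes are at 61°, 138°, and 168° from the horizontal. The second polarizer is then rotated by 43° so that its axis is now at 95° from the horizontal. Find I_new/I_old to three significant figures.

I_new/I_old ≈ 1.55

Before rotation:
By Malus's law, I₁ = I₀ cos²(61° − 0°) = I₀ cos²(61°) = 0.235 I₀.
I₂ = I₁ cos²(138° − 61°) = 0.235 I₀ · cos²(77°) = 0.01189 I₀.
I₃ = I₂ cos²(168° − 138°) = 0.01189 I₀ · cos²(30°) = 0.00892 I₀.
After rotation:
I₁ = I₀ cos²(61° − 0°) = I₀ cos²(61°) = 0.235 I₀.
I₂ = I₁ cos²(95° − 61°) = 0.235 I₀ · cos²(34°) = 0.1615 I₀.
I₃ = I₂ cos²(168° − 95°) = 0.1615 I₀ · cos²(73°) = 0.01381 I₀.
Ratio = 0.01381 / 0.00892 = 1.548.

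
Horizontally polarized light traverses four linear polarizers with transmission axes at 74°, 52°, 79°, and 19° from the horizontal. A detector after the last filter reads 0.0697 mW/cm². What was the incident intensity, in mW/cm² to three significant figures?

I₁ = I₀ cos²(74° − 0°) = I₀ cos²(74°) = 0.07598 I₀.
I₂ = I₁ cos²(52° − 74°) = 0.07598 I₀ · cos²(22°) = 0.06531 I₀.
I₃ = I₂ cos²(79° − 52°) = 0.06531 I₀ · cos²(27°) = 0.05185 I₀.
I₄ = I₃ cos²(19° − 79°) = 0.05185 I₀ · cos²(60°) = 0.01296 I₀.
So 0.0697 mW/cm² = 0.01296 I₀, giving I₀ = 0.0697/0.01296 = 5.377 mW/cm².

I₀ ≈ 5.38 mW/cm²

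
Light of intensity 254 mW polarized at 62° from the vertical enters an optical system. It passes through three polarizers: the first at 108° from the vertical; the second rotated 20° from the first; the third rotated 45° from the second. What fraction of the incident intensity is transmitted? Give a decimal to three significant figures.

I/I₀ ≈ 0.213

I₁ = 254 mW · cos²(46°) = 122.6 mW.
I₂ = I₁ · cos²(20°) = 122.6 · 0.883 = 108.2 mW.
I₃ = I₂ · cos²(45°) = 108.2 · 0.5 = 54.12 mW.
Transmitted fraction = 0.2131.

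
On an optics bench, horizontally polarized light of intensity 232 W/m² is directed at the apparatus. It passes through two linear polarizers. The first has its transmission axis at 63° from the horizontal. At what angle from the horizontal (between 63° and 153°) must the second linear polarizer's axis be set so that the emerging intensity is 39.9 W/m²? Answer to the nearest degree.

I₁ = I₀ cos²(63° − 0°) = I₀ cos²(63°) = 0.2061 I₀.
Target fraction: 39.9 / 232 W/m² = 0.172 of I₀.
Need I₂/I₀ = 0.172, so cos²(θ − 63°) = 0.172 / 0.2061 = 0.8344.
θ − 63° = arccos(√0.8344) = 24.0°, giving θ ≈ 63 + 24.0 = 87.0°.

θ ≈ 87°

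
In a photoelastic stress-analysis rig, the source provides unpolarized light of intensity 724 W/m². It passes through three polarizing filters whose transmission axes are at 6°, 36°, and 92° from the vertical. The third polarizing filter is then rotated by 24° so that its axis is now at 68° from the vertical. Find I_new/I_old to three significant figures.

I_new/I_old ≈ 2.30

Before rotation:
Unpolarized light through the first polarizer → I₁ = ½ I₀, now polarized at 6°.
I₂ = I₁ cos²(36° − 6°) = 0.5 I₀ · cos²(30°) = 0.375 I₀.
I₃ = I₂ cos²(92° − 36°) = 0.375 I₀ · cos²(56°) = 0.1173 I₀.
After rotation:
Unpolarized light through the first polarizer → I₁ = ½ I₀, now polarized at 6°.
I₂ = I₁ cos²(36° − 6°) = 0.5 I₀ · cos²(30°) = 0.375 I₀.
I₃ = I₂ cos²(68° − 36°) = 0.375 I₀ · cos²(32°) = 0.2697 I₀.
Ratio = 0.2697 / 0.1173 = 2.3.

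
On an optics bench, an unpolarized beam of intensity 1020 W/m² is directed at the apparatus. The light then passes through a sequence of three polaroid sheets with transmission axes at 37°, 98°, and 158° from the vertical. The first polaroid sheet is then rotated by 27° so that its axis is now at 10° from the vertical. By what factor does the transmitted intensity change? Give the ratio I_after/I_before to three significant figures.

Before rotation:
Unpolarized light through the first polarizer → I₁ = ½ I₀, now polarized at 37°.
I₂ = I₁ cos²(98° − 37°) = 0.5 I₀ · cos²(61°) = 0.1175 I₀.
I₃ = I₂ cos²(158° − 98°) = 0.1175 I₀ · cos²(60°) = 0.02938 I₀.
After rotation:
Unpolarized light through the first polarizer → I₁ = ½ I₀, now polarized at 10°.
I₂ = I₁ cos²(98° − 10°) = 0.5 I₀ · cos²(88°) = 0.000609 I₀.
I₃ = I₂ cos²(158° − 98°) = 0.000609 I₀ · cos²(60°) = 0.0001522 I₀.
Ratio = 0.0001522 / 0.02938 = 0.005182.

I_new/I_old ≈ 0.00518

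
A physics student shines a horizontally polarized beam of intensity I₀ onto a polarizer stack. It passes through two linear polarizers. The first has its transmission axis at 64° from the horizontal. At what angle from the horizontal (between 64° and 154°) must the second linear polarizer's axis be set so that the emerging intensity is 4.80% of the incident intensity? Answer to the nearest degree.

I₁ = I₀ cos²(64° − 0°) = I₀ cos²(64°) = 0.1922 I₀.
Need I₂/I₀ = 0.048, so cos²(θ − 64°) = 0.048 / 0.1922 = 0.2498.
θ − 64° = arccos(√0.2498) = 60.0°, giving θ ≈ 64 + 60.0 = 124.0°.

θ ≈ 124°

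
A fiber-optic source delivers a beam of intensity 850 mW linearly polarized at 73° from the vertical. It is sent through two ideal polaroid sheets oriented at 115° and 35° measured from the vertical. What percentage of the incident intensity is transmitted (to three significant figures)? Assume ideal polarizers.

≈ 1.67%

By Malus's law, I₁ = 850 mW · cos²(42°) = 469.4 mW.
I₂ = I₁ · cos²(80°) = 469.4 · 0.03015 = 14.15 mW.
That is 1.665% of the incident intensity.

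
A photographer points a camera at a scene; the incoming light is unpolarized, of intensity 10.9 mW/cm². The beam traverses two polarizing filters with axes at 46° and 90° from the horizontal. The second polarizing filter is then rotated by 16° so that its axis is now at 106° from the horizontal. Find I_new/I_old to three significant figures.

I_new/I_old ≈ 0.483

Before rotation:
Unpolarized light through the first polarizer → I₁ = ½ I₀, now polarized at 46°.
I₂ = I₁ cos²(90° − 46°) = 0.5 I₀ · cos²(44°) = 0.2587 I₀.
After rotation:
Unpolarized light through the first polarizer → I₁ = ½ I₀, now polarized at 46°.
I₂ = I₁ cos²(106° − 46°) = 0.5 I₀ · cos²(60°) = 0.125 I₀.
Ratio = 0.125 / 0.2587 = 0.4831.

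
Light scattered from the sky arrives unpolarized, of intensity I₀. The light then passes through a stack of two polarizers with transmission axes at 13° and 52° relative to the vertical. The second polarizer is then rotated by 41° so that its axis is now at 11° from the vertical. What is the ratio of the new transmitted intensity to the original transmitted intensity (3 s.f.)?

I_new/I_old ≈ 1.65

Before rotation:
Unpolarized light through the first polarizer → I₁ = ½ I₀, now polarized at 13°.
I₂ = I₁ cos²(52° − 13°) = 0.5 I₀ · cos²(39°) = 0.302 I₀.
After rotation:
Unpolarized light through the first polarizer → I₁ = ½ I₀, now polarized at 13°.
I₂ = I₁ cos²(11° − 13°) = 0.5 I₀ · cos²(2°) = 0.4994 I₀.
Ratio = 0.4994 / 0.302 = 1.654.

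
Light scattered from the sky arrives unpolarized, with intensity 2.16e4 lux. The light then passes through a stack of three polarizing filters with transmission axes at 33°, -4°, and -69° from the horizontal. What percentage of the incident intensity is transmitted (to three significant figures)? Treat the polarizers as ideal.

≈ 5.70%

Unpolarized light through the first polarizer → I₁ = 2.16e4 lux/2 = 1.08e+04 lux, polarized at 33°.
I₂ = I₁ · cos²(37°) = 1.08e+04 · 0.6378 = 6888 lux.
I₃ = I₂ · cos²(65°) = 6888 · 0.1786 = 1230 lux.
That is 5.696% of the incident intensity.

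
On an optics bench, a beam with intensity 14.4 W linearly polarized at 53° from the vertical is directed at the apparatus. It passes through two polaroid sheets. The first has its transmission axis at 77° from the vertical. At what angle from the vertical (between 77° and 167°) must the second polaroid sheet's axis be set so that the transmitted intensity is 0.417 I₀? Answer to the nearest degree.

θ ≈ 122°

I₁ = I₀ cos²(77° − 53°) = I₀ cos²(24°) = 0.8346 I₀.
Need I₂/I₀ = 0.417, so cos²(θ − 77°) = 0.417 / 0.8346 = 0.4997.
θ − 77° = arccos(√0.4997) = 45.0°, giving θ ≈ 77 + 45.0 = 122.0°.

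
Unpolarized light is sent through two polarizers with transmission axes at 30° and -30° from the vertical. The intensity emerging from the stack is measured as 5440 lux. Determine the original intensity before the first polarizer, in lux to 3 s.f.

Unpolarized light through the first polarizer → I₁ = ½ I₀, now polarized at 30°.
I₂ = I₁ cos²(-30° − 30°) = 0.5 I₀ · cos²(60°) = 0.125 I₀.
So 5440 lux = 0.125 I₀, giving I₀ = 5440/0.125 = 4.352e+04 lux.

I₀ ≈ 4.35e4 lux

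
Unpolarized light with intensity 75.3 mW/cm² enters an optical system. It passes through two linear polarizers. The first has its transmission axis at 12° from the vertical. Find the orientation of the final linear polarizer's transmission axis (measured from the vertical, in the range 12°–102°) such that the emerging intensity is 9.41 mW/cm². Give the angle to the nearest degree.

Unpolarized light through the first polarizer → I₁ = ½ I₀, now polarized at 12°.
Target fraction: 9.41 / 75.3 mW/cm² = 0.125 of I₀.
Need I₂/I₀ = 0.125, so cos²(θ − 12°) = 0.125 / 0.5 = 0.2499.
θ − 12° = arccos(√0.2499) = 60.0°, giving θ ≈ 12 + 60.0 = 72.0°.

θ ≈ 72°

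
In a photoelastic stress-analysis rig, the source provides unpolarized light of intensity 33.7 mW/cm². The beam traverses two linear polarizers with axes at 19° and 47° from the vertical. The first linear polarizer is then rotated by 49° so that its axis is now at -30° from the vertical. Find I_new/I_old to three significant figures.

I_new/I_old ≈ 0.0649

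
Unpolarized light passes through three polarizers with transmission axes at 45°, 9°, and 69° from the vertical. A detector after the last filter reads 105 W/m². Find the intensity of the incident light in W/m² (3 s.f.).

I₀ ≈ 1280 W/m²

Unpolarized light through the first polarizer → I₁ = ½ I₀, now polarized at 45°.
I₂ = I₁ cos²(9° − 45°) = 0.5 I₀ · cos²(36°) = 0.3273 I₀.
I₃ = I₂ cos²(69° − 9°) = 0.3273 I₀ · cos²(60°) = 0.08181 I₀.
So 105 W/m² = 0.08181 I₀, giving I₀ = 105/0.08181 = 1283 W/m².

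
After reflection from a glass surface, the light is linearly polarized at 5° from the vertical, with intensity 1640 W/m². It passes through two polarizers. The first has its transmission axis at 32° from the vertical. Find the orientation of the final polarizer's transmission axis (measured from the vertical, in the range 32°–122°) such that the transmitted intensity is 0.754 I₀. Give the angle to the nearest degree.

I₁ = I₀ cos²(32° − 5°) = I₀ cos²(27°) = 0.7939 I₀.
Need I₂/I₀ = 0.754, so cos²(θ − 32°) = 0.754 / 0.7939 = 0.9498.
θ − 32° = arccos(√0.9498) = 13.0°, giving θ ≈ 32 + 13.0 = 45.0°.

θ ≈ 45°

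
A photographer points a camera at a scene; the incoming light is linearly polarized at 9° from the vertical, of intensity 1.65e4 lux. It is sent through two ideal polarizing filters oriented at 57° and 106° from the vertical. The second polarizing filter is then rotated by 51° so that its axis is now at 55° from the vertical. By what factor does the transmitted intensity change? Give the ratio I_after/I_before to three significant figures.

I_new/I_old ≈ 2.32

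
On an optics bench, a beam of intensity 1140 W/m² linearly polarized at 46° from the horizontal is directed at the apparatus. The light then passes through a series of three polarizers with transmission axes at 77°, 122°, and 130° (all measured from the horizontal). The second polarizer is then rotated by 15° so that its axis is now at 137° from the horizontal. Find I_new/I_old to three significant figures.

I_new/I_old ≈ 0.502

Before rotation:
I₁ = I₀ cos²(77° − 46°) = I₀ cos²(31°) = 0.7347 I₀.
I₂ = I₁ cos²(122° − 77°) = 0.7347 I₀ · cos²(45°) = 0.3674 I₀.
I₃ = I₂ cos²(130° − 122°) = 0.3674 I₀ · cos²(8°) = 0.3603 I₀.
After rotation:
I₁ = I₀ cos²(77° − 46°) = I₀ cos²(31°) = 0.7347 I₀.
I₂ = I₁ cos²(137° − 77°) = 0.7347 I₀ · cos²(60°) = 0.1837 I₀.
I₃ = I₂ cos²(130° − 137°) = 0.1837 I₀ · cos²(7°) = 0.181 I₀.
Ratio = 0.181 / 0.3603 = 0.5023.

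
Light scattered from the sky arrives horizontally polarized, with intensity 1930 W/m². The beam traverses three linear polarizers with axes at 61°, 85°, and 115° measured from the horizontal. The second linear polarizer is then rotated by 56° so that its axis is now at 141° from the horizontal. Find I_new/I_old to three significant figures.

Before rotation:
I₁ = I₀ cos²(61° − 0°) = I₀ cos²(61°) = 0.235 I₀.
I₂ = I₁ cos²(85° − 61°) = 0.235 I₀ · cos²(24°) = 0.1962 I₀.
I₃ = I₂ cos²(115° − 85°) = 0.1962 I₀ · cos²(30°) = 0.1471 I₀.
After rotation:
I₁ = I₀ cos²(61° − 0°) = I₀ cos²(61°) = 0.235 I₀.
I₂ = I₁ cos²(141° − 61°) = 0.235 I₀ · cos²(80°) = 0.007087 I₀.
I₃ = I₂ cos²(115° − 141°) = 0.007087 I₀ · cos²(26°) = 0.005725 I₀.
Ratio = 0.005725 / 0.1471 = 0.03892.

I_new/I_old ≈ 0.0389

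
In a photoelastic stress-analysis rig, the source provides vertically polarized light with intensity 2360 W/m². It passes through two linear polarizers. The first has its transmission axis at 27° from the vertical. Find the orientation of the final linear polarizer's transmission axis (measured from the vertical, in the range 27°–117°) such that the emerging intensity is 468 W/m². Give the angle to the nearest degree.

θ ≈ 87°

By Malus's law, I₁ = I₀ cos²(27° − 0°) = I₀ cos²(27°) = 0.7939 I₀.
Target fraction: 468 / 2360 W/m² = 0.1983 of I₀.
Need I₂/I₀ = 0.1983, so cos²(θ − 27°) = 0.1983 / 0.7939 = 0.2498.
θ − 27° = arccos(√0.2498) = 60.0°, giving θ ≈ 27 + 60.0 = 87.0°.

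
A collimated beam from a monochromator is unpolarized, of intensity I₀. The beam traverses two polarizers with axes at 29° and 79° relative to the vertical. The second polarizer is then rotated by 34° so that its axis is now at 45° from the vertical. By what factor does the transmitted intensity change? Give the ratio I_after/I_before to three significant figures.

Before rotation:
Unpolarized light through the first polarizer → I₁ = ½ I₀, now polarized at 29°.
I₂ = I₁ cos²(79° − 29°) = 0.5 I₀ · cos²(50°) = 0.2066 I₀.
After rotation:
Unpolarized light through the first polarizer → I₁ = ½ I₀, now polarized at 29°.
I₂ = I₁ cos²(45° − 29°) = 0.5 I₀ · cos²(16°) = 0.462 I₀.
Ratio = 0.462 / 0.2066 = 2.236.

I_new/I_old ≈ 2.24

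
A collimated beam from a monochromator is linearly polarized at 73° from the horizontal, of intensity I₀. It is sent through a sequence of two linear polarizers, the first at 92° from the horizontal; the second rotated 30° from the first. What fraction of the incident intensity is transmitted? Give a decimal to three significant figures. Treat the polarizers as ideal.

≈ 0.671 I₀

I₁ = I₀ cos²(92° − 73°) = I₀ cos²(19°) = 0.894 I₀.
I₂ = I₁ cos²(30°) = 0.894 · 0.75 I₀ = 0.6705 I₀.
Transmitted fraction = 0.6705.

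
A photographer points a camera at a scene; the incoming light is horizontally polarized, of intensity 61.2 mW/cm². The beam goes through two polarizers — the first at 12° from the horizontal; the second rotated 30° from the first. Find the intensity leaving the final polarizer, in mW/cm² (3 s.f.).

I ≈ 43.9 mW/cm²

I₁ = 61.2 mW/cm² · cos²(12°) = 58.55 mW/cm².
I₂ = I₁ · cos²(30°) = 58.55 · 0.75 = 43.92 mW/cm².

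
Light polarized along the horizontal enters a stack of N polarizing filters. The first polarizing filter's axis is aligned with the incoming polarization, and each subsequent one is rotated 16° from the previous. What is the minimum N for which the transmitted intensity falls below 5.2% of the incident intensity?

First polarizer is aligned with the polarization: full transmission.
Each further stage multiplies by cos²(16°) = 0.924.
After N polarizers: T = 0.924^(N−1). Require T < 0.052 ⇒ N−1 > ln(0.052)/ln(0.924) = 37.42, so N−1 ≥ 38 and N = 39.
Check: N=39 gives T = 0.04966 < 0.052; N=38 gives T = 0.05374.

N = 39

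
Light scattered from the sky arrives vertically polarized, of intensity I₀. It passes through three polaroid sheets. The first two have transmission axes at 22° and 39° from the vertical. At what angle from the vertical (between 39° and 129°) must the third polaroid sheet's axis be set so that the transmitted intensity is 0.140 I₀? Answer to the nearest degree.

θ ≈ 104°

By Malus's law, I₁ = I₀ cos²(22° − 0°) = I₀ cos²(22°) = 0.8597 I₀.
I₂ = I₁ cos²(39° − 22°) = 0.8597 I₀ · cos²(17°) = 0.7862 I₀.
Need I₃/I₀ = 0.14, so cos²(θ − 39°) = 0.14 / 0.7862 = 0.1781.
θ − 39° = arccos(√0.1781) = 65.0°, giving θ ≈ 39 + 65.0 = 104.0°.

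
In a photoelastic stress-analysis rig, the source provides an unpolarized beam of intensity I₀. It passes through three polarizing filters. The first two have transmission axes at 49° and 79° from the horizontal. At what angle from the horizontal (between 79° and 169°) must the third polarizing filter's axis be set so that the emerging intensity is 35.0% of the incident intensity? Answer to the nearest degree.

θ ≈ 94°

Unpolarized light through the first polarizer → I₁ = ½ I₀, now polarized at 49°.
I₂ = I₁ cos²(79° − 49°) = 0.5 I₀ · cos²(30°) = 0.375 I₀.
Need I₃/I₀ = 0.35, so cos²(θ − 79°) = 0.35 / 0.375 = 0.9333.
θ − 79° = arccos(√0.9333) = 15.0°, giving θ ≈ 79 + 15.0 = 94.0°.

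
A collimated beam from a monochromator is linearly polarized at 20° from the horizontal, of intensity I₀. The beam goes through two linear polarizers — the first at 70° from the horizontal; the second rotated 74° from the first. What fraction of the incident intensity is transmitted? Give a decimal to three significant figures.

I₁ = I₀ cos²(70° − 20°) = I₀ cos²(50°) = 0.4132 I₀.
I₂ = I₁ cos²(74°) = 0.4132 · 0.07598 I₀ = 0.03139 I₀.
Transmitted fraction = 0.03139.

≈ 0.0314 I₀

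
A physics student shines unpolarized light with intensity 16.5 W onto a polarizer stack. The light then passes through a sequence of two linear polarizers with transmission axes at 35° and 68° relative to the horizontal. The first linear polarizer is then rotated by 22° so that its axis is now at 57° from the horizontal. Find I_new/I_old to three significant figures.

I_new/I_old ≈ 1.37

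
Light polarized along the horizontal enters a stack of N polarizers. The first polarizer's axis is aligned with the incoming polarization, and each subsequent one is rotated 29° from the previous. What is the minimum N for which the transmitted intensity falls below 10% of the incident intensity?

N = 10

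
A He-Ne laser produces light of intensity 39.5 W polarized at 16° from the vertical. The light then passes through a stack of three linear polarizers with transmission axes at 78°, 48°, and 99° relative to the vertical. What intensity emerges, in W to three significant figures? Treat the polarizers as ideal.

I ≈ 2.59 W

I₁ = 39.5 W · cos²(62°) = 8.706 W.
I₂ = I₁ · cos²(30°) = 8.706 · 0.75 = 6.529 W.
I₃ = I₂ · cos²(51°) = 6.529 · 0.396 = 2.586 W.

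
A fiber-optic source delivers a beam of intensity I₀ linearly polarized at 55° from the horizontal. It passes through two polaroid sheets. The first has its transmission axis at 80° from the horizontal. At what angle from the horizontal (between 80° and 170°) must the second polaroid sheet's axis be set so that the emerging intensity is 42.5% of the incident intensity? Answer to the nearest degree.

I₁ = I₀ cos²(80° − 55°) = I₀ cos²(25°) = 0.8214 I₀.
Need I₂/I₀ = 0.425, so cos²(θ − 80°) = 0.425 / 0.8214 = 0.5174.
θ − 80° = arccos(√0.5174) = 44.0°, giving θ ≈ 80 + 44.0 = 124.0°.

θ ≈ 124°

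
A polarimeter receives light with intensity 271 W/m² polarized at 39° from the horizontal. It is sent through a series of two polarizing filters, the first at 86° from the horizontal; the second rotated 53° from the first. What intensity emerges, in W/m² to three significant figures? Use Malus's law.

I ≈ 45.7 W/m²

By Malus's law, I₁ = 271 W/m² · cos²(47°) = 126 W/m².
I₂ = I₁ · cos²(53°) = 126 · 0.3622 = 45.65 W/m².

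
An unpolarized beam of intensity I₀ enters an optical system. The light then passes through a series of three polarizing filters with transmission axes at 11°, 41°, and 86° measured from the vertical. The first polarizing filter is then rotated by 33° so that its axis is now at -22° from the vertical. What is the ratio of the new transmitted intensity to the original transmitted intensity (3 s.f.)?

Before rotation:
Unpolarized light through the first polarizer → I₁ = ½ I₀, now polarized at 11°.
I₂ = I₁ cos²(41° − 11°) = 0.5 I₀ · cos²(30°) = 0.375 I₀.
I₃ = I₂ cos²(86° − 41°) = 0.375 I₀ · cos²(45°) = 0.1875 I₀.
After rotation:
Unpolarized light through the first polarizer → I₁ = ½ I₀, now polarized at -22°.
I₂ = I₁ cos²(41° + 22°) = 0.5 I₀ · cos²(63°) = 0.1031 I₀.
I₃ = I₂ cos²(86° − 41°) = 0.1031 I₀ · cos²(45°) = 0.05153 I₀.
Ratio = 0.05153 / 0.1875 = 0.2748.

I_new/I_old ≈ 0.275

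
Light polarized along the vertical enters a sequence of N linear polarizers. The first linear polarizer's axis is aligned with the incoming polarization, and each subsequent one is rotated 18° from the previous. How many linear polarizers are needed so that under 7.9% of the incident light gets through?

N = 27

First polarizer is aligned with the polarization: full transmission.
Each further stage multiplies by cos²(18°) = 0.9045.
After N polarizers: T = 0.9045^(N−1). Require T < 0.079 ⇒ N−1 > ln(0.079)/ln(0.9045) = 25.29, so N−1 ≥ 26 and N = 27.
Check: N=27 gives T = 0.07357 < 0.079; N=26 gives T = 0.08134.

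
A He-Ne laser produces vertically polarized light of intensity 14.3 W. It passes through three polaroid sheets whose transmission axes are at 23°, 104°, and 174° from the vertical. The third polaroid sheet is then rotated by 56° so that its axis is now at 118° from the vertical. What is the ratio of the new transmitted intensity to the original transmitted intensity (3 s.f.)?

I_new/I_old ≈ 8.05

Before rotation:
By Malus's law, I₁ = I₀ cos²(23° − 0°) = I₀ cos²(23°) = 0.8473 I₀.
I₂ = I₁ cos²(104° − 23°) = 0.8473 I₀ · cos²(81°) = 0.02074 I₀.
I₃ = I₂ cos²(174° − 104°) = 0.02074 I₀ · cos²(70°) = 0.002426 I₀.
After rotation:
I₁ = I₀ cos²(23° − 0°) = I₀ cos²(23°) = 0.8473 I₀.
I₂ = I₁ cos²(104° − 23°) = 0.8473 I₀ · cos²(81°) = 0.02074 I₀.
I₃ = I₂ cos²(118° − 104°) = 0.02074 I₀ · cos²(14°) = 0.01952 I₀.
Ratio = 0.01952 / 0.002426 = 8.048.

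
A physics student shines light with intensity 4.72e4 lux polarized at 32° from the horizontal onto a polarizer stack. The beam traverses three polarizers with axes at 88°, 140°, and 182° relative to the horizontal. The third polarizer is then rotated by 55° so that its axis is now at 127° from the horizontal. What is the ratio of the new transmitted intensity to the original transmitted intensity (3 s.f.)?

Before rotation:
I₁ = I₀ cos²(88° − 32°) = I₀ cos²(56°) = 0.3127 I₀.
I₂ = I₁ cos²(140° − 88°) = 0.3127 I₀ · cos²(52°) = 0.1185 I₀.
I₃ = I₂ cos²(182° − 140°) = 0.1185 I₀ · cos²(42°) = 0.06546 I₀.
After rotation:
I₁ = I₀ cos²(88° − 32°) = I₀ cos²(56°) = 0.3127 I₀.
I₂ = I₁ cos²(140° − 88°) = 0.3127 I₀ · cos²(52°) = 0.1185 I₀.
I₃ = I₂ cos²(127° − 140°) = 0.1185 I₀ · cos²(13°) = 0.1125 I₀.
Ratio = 0.1125 / 0.06546 = 1.719.

I_new/I_old ≈ 1.72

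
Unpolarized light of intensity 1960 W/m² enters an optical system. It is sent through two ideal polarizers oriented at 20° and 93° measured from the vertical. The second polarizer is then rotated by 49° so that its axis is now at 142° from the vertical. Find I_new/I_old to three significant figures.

I_new/I_old ≈ 3.29

Before rotation:
Unpolarized light through the first polarizer → I₁ = ½ I₀, now polarized at 20°.
I₂ = I₁ cos²(93° − 20°) = 0.5 I₀ · cos²(73°) = 0.04274 I₀.
After rotation:
Unpolarized light through the first polarizer → I₁ = ½ I₀, now polarized at 20°.
Angle between axes 1 and 2: 58°. I₂ = 0.5 I₀ · cos²(58°) = 0.1404 I₀.
Ratio = 0.1404 / 0.04274 = 3.285.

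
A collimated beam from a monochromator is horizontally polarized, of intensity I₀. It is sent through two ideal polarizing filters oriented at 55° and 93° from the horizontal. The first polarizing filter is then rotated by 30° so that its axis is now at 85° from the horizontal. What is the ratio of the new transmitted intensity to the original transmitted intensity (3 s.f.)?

I_new/I_old ≈ 0.0365

Before rotation:
I₁ = I₀ cos²(55° − 0°) = I₀ cos²(55°) = 0.329 I₀.
I₂ = I₁ cos²(93° − 55°) = 0.329 I₀ · cos²(38°) = 0.2043 I₀.
After rotation:
I₁ = I₀ cos²(85° − 0°) = I₀ cos²(85°) = 0.007596 I₀.
I₂ = I₁ cos²(93° − 85°) = 0.007596 I₀ · cos²(8°) = 0.007449 I₀.
Ratio = 0.007449 / 0.2043 = 0.03646.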